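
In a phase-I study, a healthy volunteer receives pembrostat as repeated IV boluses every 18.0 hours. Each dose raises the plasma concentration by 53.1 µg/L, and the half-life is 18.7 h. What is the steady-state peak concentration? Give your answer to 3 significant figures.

109 µg/L

k = ln 2 / 18.7 = 0.03707 h⁻¹
Fraction remaining after one interval: e^(−kτ) = e^(−0.03707 × 18.0) = 0.5131
R = 1 / (1 − 0.5131) = 2.054
Css,max = 53.1 × 2.054 ≈ 109 µg/L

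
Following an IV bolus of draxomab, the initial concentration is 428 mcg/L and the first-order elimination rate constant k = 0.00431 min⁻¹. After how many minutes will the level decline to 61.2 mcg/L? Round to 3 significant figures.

451 minutes

C(t) = C₀ e^(−kt)  ⇒  t = ln(C₀/C) / k
t = ln(428/61.2) / 0.004310 = 1.945 / 0.004310 ≈ 451 minutes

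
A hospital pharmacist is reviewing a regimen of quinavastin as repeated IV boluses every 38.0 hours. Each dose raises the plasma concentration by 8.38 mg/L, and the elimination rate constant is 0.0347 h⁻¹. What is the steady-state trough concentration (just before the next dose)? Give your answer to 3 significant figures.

3.06 mg/L

Fraction remaining after one interval: e^(−kτ) = e^(−0.03470 × 38.0) = 0.2675
R = 1 / (1 − 0.2675) = 1.365
Css,max = 8.38 × 1.365 = 11.44 mg/L
Css,min = Css,max × e^(−kτ) = 11.44 × 0.2675 ≈ 3.06 mg/L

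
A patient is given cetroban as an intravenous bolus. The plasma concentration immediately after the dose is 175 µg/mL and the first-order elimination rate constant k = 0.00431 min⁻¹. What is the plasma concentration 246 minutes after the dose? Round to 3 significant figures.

60.6 µg/mL

C(t) = C₀ e^(−kt) = 175 × e^(−0.004310 × 246) = 175 × e^(−1.060) = 175 × 0.3464 ≈ 60.6 µg/mL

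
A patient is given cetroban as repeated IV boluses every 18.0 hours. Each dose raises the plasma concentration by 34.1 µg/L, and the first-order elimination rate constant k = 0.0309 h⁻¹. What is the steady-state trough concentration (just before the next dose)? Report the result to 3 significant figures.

45.8 µg/L

Fraction remaining after one interval: e^(−kτ) = e^(−0.03090 × 18.0) = 0.5734
R = 1 / (1 − 0.5734) = 2.344
Css,max = 34.1 × 2.344 = 79.93 µg/L
Css,min = Css,max × e^(−kτ) = 79.93 × 0.5734 ≈ 45.8 µg/L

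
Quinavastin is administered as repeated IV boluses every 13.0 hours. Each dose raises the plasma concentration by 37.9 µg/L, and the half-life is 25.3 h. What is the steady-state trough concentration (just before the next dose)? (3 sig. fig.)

88.6 µg/L

k = ln 2 / 25.3 = 0.02740 h⁻¹
Fraction remaining after one interval: e^(−kτ) = e^(−0.02740 × 13.0) = 0.7004
R = 1 / (1 − 0.7004) = 3.337
Css,max = 37.9 × 3.337 = 126.5 µg/L
Css,min = Css,max × e^(−kτ) = 126.5 × 0.7004 ≈ 88.6 µg/L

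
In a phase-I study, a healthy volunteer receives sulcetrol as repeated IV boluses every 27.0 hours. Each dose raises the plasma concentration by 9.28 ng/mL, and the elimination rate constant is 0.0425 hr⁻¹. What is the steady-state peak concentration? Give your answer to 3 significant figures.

13.6 ng/mL

Fraction remaining after one interval: e^(−kτ) = e^(−0.04250 × 27.0) = 0.3174
R = 1 / (1 − 0.3174) = 1.465
Css,max = 9.28 × 1.465 ≈ 13.6 ng/mL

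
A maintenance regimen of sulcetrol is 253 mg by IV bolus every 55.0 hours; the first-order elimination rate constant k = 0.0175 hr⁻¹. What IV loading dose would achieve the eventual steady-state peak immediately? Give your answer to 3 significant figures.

Accumulation ratio R = 1 / (1 − e^(−kτ)) = 1 / (1 − e^(−0.01750×55.0)) = 1 / (1 − 0.3819) = 1.618
Loading dose = maintenance dose × R = 253 × 1.618 ≈ 409 mg

409 mg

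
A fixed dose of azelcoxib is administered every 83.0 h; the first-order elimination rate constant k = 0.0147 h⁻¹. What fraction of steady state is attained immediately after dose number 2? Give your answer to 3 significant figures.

0.913

f_n = 1 − e^(−nkτ) = 1 − e^(−2 × 0.01470 × 83.0) = 1 − e^(−2.440) = 1 − 0.08714 ≈ 0.913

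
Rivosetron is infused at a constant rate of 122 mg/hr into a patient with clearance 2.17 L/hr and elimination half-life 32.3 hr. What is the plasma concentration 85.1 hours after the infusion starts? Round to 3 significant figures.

47.2 mg/L

Css = rate / CL = 122 / 2.17 = 56.22 mg/L
k = ln 2 / 32.3 = 0.02146 hr⁻¹
C(t) = Css (1 − e^(−kt)) = 56.22 × (1 − e^(−1.826)) = 56.22 × 0.8390 ≈ 47.2 mg/L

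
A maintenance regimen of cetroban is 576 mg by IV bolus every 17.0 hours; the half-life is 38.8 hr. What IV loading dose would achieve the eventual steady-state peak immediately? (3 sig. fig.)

2200 mg

k = ln 2 / 38.8 = 0.01786 hr⁻¹
Accumulation ratio R = 1 / (1 − e^(−kτ)) = 1 / (1 − e^(−0.01786×17.0)) = 1 / (1 − 0.7381) = 3.818
Loading dose = maintenance dose × R = 576 × 3.818 ≈ 2200 mg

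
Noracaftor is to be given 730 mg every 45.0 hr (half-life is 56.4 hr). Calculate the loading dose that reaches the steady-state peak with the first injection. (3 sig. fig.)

1720 mg

k = ln 2 / 56.4 = 0.01229 hr⁻¹
Accumulation ratio R = 1 / (1 − e^(−kτ)) = 1 / (1 − e^(−0.01229×45.0)) = 1 / (1 − 0.5752) = 2.354
Loading dose = maintenance dose × R = 730 × 2.354 ≈ 1720 mg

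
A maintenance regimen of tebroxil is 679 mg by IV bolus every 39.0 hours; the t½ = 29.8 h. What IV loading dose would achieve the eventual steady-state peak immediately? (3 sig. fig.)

1140 mg

k = ln 2 / 29.8 = 0.02326 h⁻¹
Accumulation ratio R = 1 / (1 − e^(−kτ)) = 1 / (1 − e^(−0.02326×39.0)) = 1 / (1 − 0.4037) = 1.677
Loading dose = maintenance dose × R = 679 × 1.677 ≈ 1140 mg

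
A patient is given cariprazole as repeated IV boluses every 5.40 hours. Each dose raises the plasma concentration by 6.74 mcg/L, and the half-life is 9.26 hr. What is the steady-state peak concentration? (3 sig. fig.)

k = ln 2 / 9.26 = 0.07485 hr⁻¹
Fraction remaining after one interval: e^(−kτ) = e^(−0.07485 × 5.40) = 0.6675
R = 1 / (1 − 0.6675) = 3.008
Css,max = 6.74 × 3.008 ≈ 20.3 mcg/L

20.3 mcg/L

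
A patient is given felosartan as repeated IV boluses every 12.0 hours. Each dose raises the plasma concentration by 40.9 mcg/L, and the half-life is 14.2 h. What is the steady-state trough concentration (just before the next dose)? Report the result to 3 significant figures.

k = ln 2 / 14.2 = 0.04881 h⁻¹
Fraction remaining after one interval: e^(−kτ) = e^(−0.04881 × 12.0) = 0.5567
R = 1 / (1 − 0.5567) = 2.256
Css,max = 40.9 × 2.256 = 92.26 mcg/L
Css,min = Css,max × e^(−kτ) = 92.26 × 0.5567 ≈ 51.4 mcg/L

51.4 mcg/L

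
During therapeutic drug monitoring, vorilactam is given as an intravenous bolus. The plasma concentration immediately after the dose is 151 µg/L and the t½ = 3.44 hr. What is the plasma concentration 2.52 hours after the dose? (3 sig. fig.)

90.9 µg/L

k = ln 2 / 3.44 = 0.2015 hr⁻¹
C(t) = C₀ e^(−kt) = 151 × e^(−0.2015 × 2.52) = 151 × e^(−0.5078) = 151 × 0.6018 ≈ 90.9 µg/L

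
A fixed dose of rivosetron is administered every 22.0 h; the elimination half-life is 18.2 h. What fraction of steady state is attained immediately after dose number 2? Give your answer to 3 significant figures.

k = ln 2 / 18.2 = 0.03809 h⁻¹
f_n = 1 − e^(−nkτ) = 1 − e^(−2 × 0.03809 × 22.0) = 1 − e^(−1.676) = 1 − 0.1872 ≈ 0.813

0.813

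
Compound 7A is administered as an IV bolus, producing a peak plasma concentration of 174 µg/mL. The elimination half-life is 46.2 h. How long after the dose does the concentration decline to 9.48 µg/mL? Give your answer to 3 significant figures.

194 hours

k = ln 2 / 46.2 = 0.01500 h⁻¹
C(t) = C₀ e^(−kt)  ⇒  t = ln(C₀/C) / k
t = ln(174/9.48) / 0.01500 = 2.910 / 0.01500 ≈ 194 hours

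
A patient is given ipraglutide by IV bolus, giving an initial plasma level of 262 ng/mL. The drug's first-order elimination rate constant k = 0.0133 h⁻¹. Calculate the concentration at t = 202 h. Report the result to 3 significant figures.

C(t) = C₀ e^(−kt) = 262 × e^(−0.01330 × 202) = 262 × e^(−2.687) = 262 × 0.06811 ≈ 17.8 ng/mL

17.8 ng/mL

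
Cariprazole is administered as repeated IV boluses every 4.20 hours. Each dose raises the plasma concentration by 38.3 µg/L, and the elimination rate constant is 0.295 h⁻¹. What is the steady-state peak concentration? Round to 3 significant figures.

53.9 µg/L

Fraction remaining after one interval: e^(−kτ) = e^(−0.2950 × 4.20) = 0.2897
R = 1 / (1 − 0.2897) = 1.408
Css,max = 38.3 × 1.408 ≈ 53.9 µg/L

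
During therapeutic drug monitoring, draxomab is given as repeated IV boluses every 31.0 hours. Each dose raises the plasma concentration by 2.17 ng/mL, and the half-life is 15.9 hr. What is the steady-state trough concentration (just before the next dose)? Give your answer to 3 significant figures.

0.758 ng/mL

k = ln 2 / 15.9 = 0.04359 hr⁻¹
Fraction remaining after one interval: e^(−kτ) = e^(−0.04359 × 31.0) = 0.2589
R = 1 / (1 − 0.2589) = 1.349
Css,max = 2.17 × 1.349 = 2.928 ng/mL
Css,min = Css,max × e^(−kτ) = 2.928 × 0.2589 ≈ 0.758 ng/mL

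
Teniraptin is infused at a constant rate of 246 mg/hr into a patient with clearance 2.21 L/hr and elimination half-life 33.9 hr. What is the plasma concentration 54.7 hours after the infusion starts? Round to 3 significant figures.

74.9 mg/L

Css = rate / CL = 246 / 2.21 = 111.3 mg/L
k = ln 2 / 33.9 = 0.02045 hr⁻¹
C(t) = Css (1 − e^(−kt)) = 111.3 × (1 − e^(−1.118)) = 111.3 × 0.6732 ≈ 74.9 mg/L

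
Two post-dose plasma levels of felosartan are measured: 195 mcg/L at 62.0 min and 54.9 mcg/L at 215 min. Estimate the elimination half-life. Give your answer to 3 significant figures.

83.7 minutes

k = ln(C₁/C₂) / (t₂ − t₁) = ln(195/54.9) / (215 − 62.0)
  = 1.267 / 153.0 = 0.008284 min⁻¹
t½ = ln 2 / k = ln 2 / 0.008284 ≈ 83.7 minutes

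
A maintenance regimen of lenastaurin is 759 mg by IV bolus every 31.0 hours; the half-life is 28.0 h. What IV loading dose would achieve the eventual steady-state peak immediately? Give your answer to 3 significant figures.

k = ln 2 / 28.0 = 0.02476 h⁻¹
Accumulation ratio R = 1 / (1 − e^(−kτ)) = 1 / (1 − e^(−0.02476×31.0)) = 1 / (1 − 0.4642) = 1.866
Loading dose = maintenance dose × R = 759 × 1.866 ≈ 1420 mg

1420 mg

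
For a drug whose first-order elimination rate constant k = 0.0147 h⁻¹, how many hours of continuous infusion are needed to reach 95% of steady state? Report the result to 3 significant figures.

204 hours

f = 1 − e^(−kt)  ⇒  t = −ln(1 − f) / k
t = −ln(1 − 0.95) / 0.01470 = 2.996 / 0.01470 ≈ 204 hours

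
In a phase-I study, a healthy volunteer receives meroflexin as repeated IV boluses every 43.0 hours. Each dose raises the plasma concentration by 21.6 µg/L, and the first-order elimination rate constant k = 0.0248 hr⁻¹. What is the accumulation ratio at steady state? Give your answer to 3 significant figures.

Fraction remaining after one interval: e^(−kτ) = e^(−0.02480 × 43.0) = 0.3442
R = 1 / (1 − 0.3442) = 1 / 0.6558 ≈ 1.52

1.52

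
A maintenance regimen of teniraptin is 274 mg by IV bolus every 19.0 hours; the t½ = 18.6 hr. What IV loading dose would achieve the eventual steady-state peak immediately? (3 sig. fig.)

k = ln 2 / 18.6 = 0.03727 hr⁻¹
Accumulation ratio R = 1 / (1 − e^(−kτ)) = 1 / (1 − e^(−0.03727×19.0)) = 1 / (1 − 0.4926) = 1.971
Loading dose = maintenance dose × R = 274 × 1.971 ≈ 540 mg

540 mg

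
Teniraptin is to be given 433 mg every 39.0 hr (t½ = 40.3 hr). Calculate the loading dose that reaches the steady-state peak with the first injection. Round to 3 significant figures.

886 mg

k = ln 2 / 40.3 = 0.01720 hr⁻¹
Accumulation ratio R = 1 / (1 − e^(−kτ)) = 1 / (1 − e^(−0.01720×39.0)) = 1 / (1 − 0.5113) = 2.046
Loading dose = maintenance dose × R = 433 × 2.046 ≈ 886 mg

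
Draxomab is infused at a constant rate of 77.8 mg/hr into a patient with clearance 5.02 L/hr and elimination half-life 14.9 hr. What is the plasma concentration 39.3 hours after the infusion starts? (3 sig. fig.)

Css = rate / CL = 77.8 / 5.02 = 15.50 µg/mL
k = ln 2 / 14.9 = 0.04652 hr⁻¹
C(t) = Css (1 − e^(−kt)) = 15.50 × (1 − e^(−1.828)) = 15.50 × 0.8393 ≈ 13.0 µg/mL

13.0 µg/mL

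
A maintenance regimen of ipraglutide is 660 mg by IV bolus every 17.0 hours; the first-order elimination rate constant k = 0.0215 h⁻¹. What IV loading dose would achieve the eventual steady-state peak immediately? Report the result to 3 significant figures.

2160 mg

Accumulation ratio R = 1 / (1 − e^(−kτ)) = 1 / (1 − e^(−0.02150×17.0)) = 1 / (1 − 0.6938) = 3.266
Loading dose = maintenance dose × R = 660 × 3.266 ≈ 2160 mg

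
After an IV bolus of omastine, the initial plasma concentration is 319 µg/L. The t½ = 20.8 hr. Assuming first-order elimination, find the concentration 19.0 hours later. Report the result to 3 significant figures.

169 µg/L

k = ln 2 / 20.8 = 0.03332 hr⁻¹
C(t) = C₀ e^(−kt) = 319 × e^(−0.03332 × 19.0) = 319 × e^(−0.6332) = 319 × 0.5309 ≈ 169 µg/L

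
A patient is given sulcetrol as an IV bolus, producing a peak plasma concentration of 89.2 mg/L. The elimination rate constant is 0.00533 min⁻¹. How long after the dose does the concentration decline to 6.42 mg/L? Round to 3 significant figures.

494 minutes

C(t) = C₀ e^(−kt)  ⇒  t = ln(C₀/C) / k
t = ln(89.2/6.42) / 0.005330 = 2.631 / 0.005330 ≈ 494 minutes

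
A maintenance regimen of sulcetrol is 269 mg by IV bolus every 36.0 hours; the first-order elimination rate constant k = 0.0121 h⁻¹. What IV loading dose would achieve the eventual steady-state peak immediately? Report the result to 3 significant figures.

Accumulation ratio R = 1 / (1 − e^(−kτ)) = 1 / (1 − e^(−0.01210×36.0)) = 1 / (1 − 0.6469) = 2.832
Loading dose = maintenance dose × R = 269 × 2.832 ≈ 762 mg

762 mg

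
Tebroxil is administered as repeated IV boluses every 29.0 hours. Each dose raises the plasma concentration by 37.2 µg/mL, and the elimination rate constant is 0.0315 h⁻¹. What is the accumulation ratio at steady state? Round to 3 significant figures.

1.67

Fraction remaining after one interval: e^(−kτ) = e^(−0.03150 × 29.0) = 0.4011
R = 1 / (1 − 0.4011) = 1 / 0.5989 ≈ 1.67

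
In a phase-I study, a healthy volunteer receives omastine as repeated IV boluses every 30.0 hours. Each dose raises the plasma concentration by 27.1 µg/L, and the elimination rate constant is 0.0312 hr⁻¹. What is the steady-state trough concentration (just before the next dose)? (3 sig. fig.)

Fraction remaining after one interval: e^(−kτ) = e^(−0.03120 × 30.0) = 0.3922
R = 1 / (1 − 0.3922) = 1.645
Css,max = 27.1 × 1.645 = 44.59 µg/L
Css,min = Css,max × e^(−kτ) = 44.59 × 0.3922 ≈ 17.5 µg/L

17.5 µg/L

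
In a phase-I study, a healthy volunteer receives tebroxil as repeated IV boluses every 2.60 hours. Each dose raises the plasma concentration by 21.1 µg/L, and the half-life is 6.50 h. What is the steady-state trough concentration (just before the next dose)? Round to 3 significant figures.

66.0 µg/L

k = ln 2 / 6.50 = 0.1066 h⁻¹
Fraction remaining after one interval: e^(−kτ) = e^(−0.1066 × 2.60) = 0.7579
R = 1 / (1 − 0.7579) = 4.130
Css,max = 21.1 × 4.130 = 87.14 µg/L
Css,min = Css,max × e^(−kτ) = 87.14 × 0.7579 ≈ 66.0 µg/L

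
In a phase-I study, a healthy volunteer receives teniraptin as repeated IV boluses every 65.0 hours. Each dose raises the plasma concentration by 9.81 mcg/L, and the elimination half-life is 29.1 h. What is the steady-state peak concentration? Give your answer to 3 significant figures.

12.5 mcg/L

k = ln 2 / 29.1 = 0.02382 h⁻¹
Fraction remaining after one interval: e^(−kτ) = e^(−0.02382 × 65.0) = 0.2126
R = 1 / (1 − 0.2126) = 1.270
Css,max = 9.81 × 1.270 ≈ 12.5 mcg/L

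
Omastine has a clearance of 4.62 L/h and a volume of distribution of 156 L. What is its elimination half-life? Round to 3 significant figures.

23.4 hours

k = CL / V = 4.62 / 156 = 0.02962 h⁻¹
t½ = ln 2 / k = ln 2 / 0.02962 ≈ 23.4 hours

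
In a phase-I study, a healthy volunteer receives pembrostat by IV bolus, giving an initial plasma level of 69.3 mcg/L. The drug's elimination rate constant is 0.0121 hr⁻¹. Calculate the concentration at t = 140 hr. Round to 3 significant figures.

C(t) = C₀ e^(−kt) = 69.3 × e^(−0.01210 × 140) = 69.3 × e^(−1.694) = 69.3 × 0.1838 ≈ 12.7 mcg/L

12.7 mcg/L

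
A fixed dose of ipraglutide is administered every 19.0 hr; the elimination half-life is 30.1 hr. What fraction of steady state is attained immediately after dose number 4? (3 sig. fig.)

0.826

k = ln 2 / 30.1 = 0.02303 hr⁻¹
f_n = 1 − e^(−nkτ) = 1 − e^(−4 × 0.02303 × 19.0) = 1 − e^(−1.750) = 1 − 0.1737 ≈ 0.826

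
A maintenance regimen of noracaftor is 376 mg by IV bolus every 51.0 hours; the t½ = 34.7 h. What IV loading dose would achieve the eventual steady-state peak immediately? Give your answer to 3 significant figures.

588 mg

k = ln 2 / 34.7 = 0.01998 h⁻¹
Accumulation ratio R = 1 / (1 − e^(−kτ)) = 1 / (1 − e^(−0.01998×51.0)) = 1 / (1 − 0.3610) = 1.565
Loading dose = maintenance dose × R = 376 × 1.565 ≈ 588 mg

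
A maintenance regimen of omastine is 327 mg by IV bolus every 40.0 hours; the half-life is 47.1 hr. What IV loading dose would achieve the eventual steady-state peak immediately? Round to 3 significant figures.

735 mg

k = ln 2 / 47.1 = 0.01472 hr⁻¹
Accumulation ratio R = 1 / (1 − e^(−kτ)) = 1 / (1 − e^(−0.01472×40.0)) = 1 / (1 − 0.5551) = 2.248
Loading dose = maintenance dose × R = 327 × 2.248 ≈ 735 mg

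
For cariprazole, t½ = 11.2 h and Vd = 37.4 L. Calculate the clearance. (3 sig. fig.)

k = ln 2 / t½ = ln 2 / 11.2 = 0.06189 h⁻¹
CL = k · V = 0.06189 × 37.4 ≈ 2.31 L/h

2.31 L/h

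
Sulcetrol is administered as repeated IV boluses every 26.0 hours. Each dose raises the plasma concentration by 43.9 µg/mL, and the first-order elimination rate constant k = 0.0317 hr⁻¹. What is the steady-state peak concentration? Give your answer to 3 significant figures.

78.2 µg/mL

Fraction remaining after one interval: e^(−kτ) = e^(−0.03170 × 26.0) = 0.4386
R = 1 / (1 − 0.4386) = 1.781
Css,max = 43.9 × 1.781 ≈ 78.2 µg/mL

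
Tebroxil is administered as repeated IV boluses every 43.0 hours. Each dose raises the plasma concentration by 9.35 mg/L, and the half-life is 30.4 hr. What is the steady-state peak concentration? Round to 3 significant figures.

k = ln 2 / 30.4 = 0.02280 hr⁻¹
Fraction remaining after one interval: e^(−kτ) = e^(−0.02280 × 43.0) = 0.3751
R = 1 / (1 − 0.3751) = 1.600
Css,max = 9.35 × 1.600 ≈ 15.0 mg/L

15.0 mg/L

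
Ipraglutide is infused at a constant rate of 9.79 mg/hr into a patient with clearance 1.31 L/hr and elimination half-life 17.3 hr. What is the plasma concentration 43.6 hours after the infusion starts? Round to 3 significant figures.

Css = rate / CL = 9.79 / 1.31 = 7.473 µg/mL
k = ln 2 / 17.3 = 0.04007 hr⁻¹
C(t) = Css (1 − e^(−kt)) = 7.473 × (1 − e^(−1.747)) = 7.473 × 0.8257 ≈ 6.17 µg/mL

6.17 µg/mL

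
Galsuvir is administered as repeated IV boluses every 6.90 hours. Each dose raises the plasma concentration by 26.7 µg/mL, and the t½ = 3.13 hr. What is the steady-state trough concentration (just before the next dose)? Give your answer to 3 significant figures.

k = ln 2 / 3.13 = 0.2215 hr⁻¹
Fraction remaining after one interval: e^(−kτ) = e^(−0.2215 × 6.90) = 0.2170
R = 1 / (1 − 0.2170) = 1.277
Css,max = 26.7 × 1.277 = 34.10 µg/mL
Css,min = Css,max × e^(−kτ) = 34.10 × 0.2170 ≈ 7.40 µg/mL

7.40 µg/mL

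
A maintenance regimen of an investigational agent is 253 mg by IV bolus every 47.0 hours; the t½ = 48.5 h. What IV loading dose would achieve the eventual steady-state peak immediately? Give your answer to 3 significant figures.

k = ln 2 / 48.5 = 0.01429 h⁻¹
Accumulation ratio R = 1 / (1 − e^(−kτ)) = 1 / (1 − e^(−0.01429×47.0)) = 1 / (1 − 0.5108) = 2.044
Loading dose = maintenance dose × R = 253 × 2.044 ≈ 517 mg

517 mg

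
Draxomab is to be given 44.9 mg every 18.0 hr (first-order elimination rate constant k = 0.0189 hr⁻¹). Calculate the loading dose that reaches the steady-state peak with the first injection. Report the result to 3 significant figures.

Accumulation ratio R = 1 / (1 − e^(−kτ)) = 1 / (1 − e^(−0.01890×18.0)) = 1 / (1 − 0.7116) = 3.468
Loading dose = maintenance dose × R = 44.9 × 3.468 ≈ 156 mg

156 mg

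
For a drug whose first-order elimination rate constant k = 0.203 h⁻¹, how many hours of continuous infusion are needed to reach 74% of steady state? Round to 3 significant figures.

f = 1 − e^(−kt)  ⇒  t = −ln(1 − f) / k
t = −ln(1 − 0.74) / 0.2030 = 1.347 / 0.2030 ≈ 6.64 hours

6.64 hours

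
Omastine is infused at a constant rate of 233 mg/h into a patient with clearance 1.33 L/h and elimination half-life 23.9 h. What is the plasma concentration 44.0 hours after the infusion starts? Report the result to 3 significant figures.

Css = rate / CL = 233 / 1.33 = 175.2 µg/mL
k = ln 2 / 23.9 = 0.02900 h⁻¹
C(t) = Css (1 − e^(−kt)) = 175.2 × (1 − e^(−1.276)) = 175.2 × 0.7209 ≈ 126 µg/mL

126 µg/mL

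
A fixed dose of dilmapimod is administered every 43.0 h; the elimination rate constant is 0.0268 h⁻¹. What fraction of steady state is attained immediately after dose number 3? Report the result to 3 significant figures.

f_n = 1 − e^(−nkτ) = 1 − e^(−3 × 0.02680 × 43.0) = 1 − e^(−3.457) = 1 − 0.03152 ≈ 0.968

0.968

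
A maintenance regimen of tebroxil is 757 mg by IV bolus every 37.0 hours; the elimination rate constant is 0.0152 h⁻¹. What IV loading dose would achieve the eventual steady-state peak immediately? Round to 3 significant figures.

1760 mg

Accumulation ratio R = 1 / (1 − e^(−kτ)) = 1 / (1 − e^(−0.01520×37.0)) = 1 / (1 − 0.5698) = 2.325
Loading dose = maintenance dose × R = 757 × 2.325 ≈ 1760 mg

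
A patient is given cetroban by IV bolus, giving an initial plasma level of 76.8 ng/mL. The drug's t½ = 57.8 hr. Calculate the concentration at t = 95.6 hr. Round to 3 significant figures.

24.4 ng/mL

k = ln 2 / 57.8 = 0.01199 hr⁻¹
95.6 hr is 1.654 half-lives, so C = 76.8 × (1/2)^1.654 = 76.8 × 0.3178 ≈ 24.4 ng/mL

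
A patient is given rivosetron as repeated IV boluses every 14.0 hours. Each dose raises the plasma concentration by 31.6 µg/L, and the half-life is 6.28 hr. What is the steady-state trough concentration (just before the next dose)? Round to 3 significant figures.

k = ln 2 / 6.28 = 0.1104 hr⁻¹
Fraction remaining after one interval: e^(−kτ) = e^(−0.1104 × 14.0) = 0.2133
R = 1 / (1 − 0.2133) = 1.271
Css,max = 31.6 × 1.271 = 40.17 µg/L
Css,min = Css,max × e^(−kτ) = 40.17 × 0.2133 ≈ 8.57 µg/L

8.57 µg/L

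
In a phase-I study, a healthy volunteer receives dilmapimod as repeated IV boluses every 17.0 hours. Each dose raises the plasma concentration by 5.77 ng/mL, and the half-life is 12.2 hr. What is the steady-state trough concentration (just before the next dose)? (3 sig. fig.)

3.55 ng/mL

k = ln 2 / 12.2 = 0.05682 hr⁻¹
Fraction remaining after one interval: e^(−kτ) = e^(−0.05682 × 17.0) = 0.3807
R = 1 / (1 − 0.3807) = 1.615
Css,max = 5.77 × 1.615 = 9.316 ng/mL
Css,min = Css,max × e^(−kτ) = 9.316 × 0.3807 ≈ 3.55 ng/mL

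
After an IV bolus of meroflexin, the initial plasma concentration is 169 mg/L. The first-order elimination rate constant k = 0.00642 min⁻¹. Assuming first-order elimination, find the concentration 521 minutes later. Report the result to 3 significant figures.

C(t) = C₀ e^(−kt) = 169 × e^(−0.006420 × 521) = 169 × e^(−3.345) = 169 × 0.03527 ≈ 5.96 mg/L

5.96 mg/L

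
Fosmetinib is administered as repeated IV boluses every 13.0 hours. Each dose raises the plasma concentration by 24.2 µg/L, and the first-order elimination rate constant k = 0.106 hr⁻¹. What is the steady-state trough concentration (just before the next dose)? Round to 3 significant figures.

Fraction remaining after one interval: e^(−kτ) = e^(−0.1060 × 13.0) = 0.2521
R = 1 / (1 − 0.2521) = 1.337
Css,max = 24.2 × 1.337 = 32.36 µg/L
Css,min = Css,max × e^(−kτ) = 32.36 × 0.2521 ≈ 8.16 µg/L

8.16 µg/L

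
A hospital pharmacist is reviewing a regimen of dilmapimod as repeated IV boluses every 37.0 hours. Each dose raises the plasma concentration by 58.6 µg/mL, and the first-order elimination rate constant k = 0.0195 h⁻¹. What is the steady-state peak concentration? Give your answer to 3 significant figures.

Fraction remaining after one interval: e^(−kτ) = e^(−0.01950 × 37.0) = 0.4860
R = 1 / (1 − 0.4860) = 1.946
Css,max = 58.6 × 1.946 ≈ 114 µg/mL

114 µg/mL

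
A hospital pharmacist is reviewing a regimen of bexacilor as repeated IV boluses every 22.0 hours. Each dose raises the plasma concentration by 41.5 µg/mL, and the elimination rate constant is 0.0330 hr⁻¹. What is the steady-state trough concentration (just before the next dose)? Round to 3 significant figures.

38.9 µg/mL

Fraction remaining after one interval: e^(−kτ) = e^(−0.03300 × 22.0) = 0.4838
R = 1 / (1 − 0.4838) = 1.937
Css,max = 41.5 × 1.937 = 80.40 µg/mL
Css,min = Css,max × e^(−kτ) = 80.40 × 0.4838 ≈ 38.9 µg/mL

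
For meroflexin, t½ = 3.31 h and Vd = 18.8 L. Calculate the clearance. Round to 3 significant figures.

k = ln 2 / t½ = ln 2 / 3.31 = 0.2094 h⁻¹
CL = k · V = 0.2094 × 18.8 ≈ 3.94 L/h

3.94 L/h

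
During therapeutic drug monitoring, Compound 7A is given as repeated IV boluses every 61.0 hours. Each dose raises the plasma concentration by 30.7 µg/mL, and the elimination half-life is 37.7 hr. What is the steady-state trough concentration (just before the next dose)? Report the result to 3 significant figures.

14.8 µg/mL

k = ln 2 / 37.7 = 0.01839 hr⁻¹
Fraction remaining after one interval: e^(−kτ) = e^(−0.01839 × 61.0) = 0.3258
R = 1 / (1 − 0.3258) = 1.483
Css,max = 30.7 × 1.483 = 45.53 µg/mL
Css,min = Css,max × e^(−kτ) = 45.53 × 0.3258 ≈ 14.8 µg/mL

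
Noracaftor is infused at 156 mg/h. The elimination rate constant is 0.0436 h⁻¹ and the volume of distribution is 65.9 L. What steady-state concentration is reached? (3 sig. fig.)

CL = k · V = 0.0436 × 65.9 = 2.873 L/h
Css = rate / CL = 156 / 2.873 ≈ 54.3 mg/L

54.3 mg/L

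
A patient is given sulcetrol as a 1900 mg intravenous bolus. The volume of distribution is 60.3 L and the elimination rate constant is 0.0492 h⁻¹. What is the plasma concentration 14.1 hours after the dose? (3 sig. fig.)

15.7 µg/mL

C₀ = dose / V = 1900 / 60.3 = 31.51 µg/mL
C(t) = C₀ e^(−kt) = 31.51 × e^(−0.04920 × 14.1) = 31.51 × e^(−0.6937) = 31.51 × 0.4997 ≈ 15.7 µg/mL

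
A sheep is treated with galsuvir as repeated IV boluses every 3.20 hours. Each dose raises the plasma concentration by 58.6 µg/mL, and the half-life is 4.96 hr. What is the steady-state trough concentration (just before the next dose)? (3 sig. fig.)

k = ln 2 / 4.96 = 0.1397 hr⁻¹
Fraction remaining after one interval: e^(−kτ) = e^(−0.1397 × 3.20) = 0.6394
R = 1 / (1 − 0.6394) = 2.773
Css,max = 58.6 × 2.773 = 162.5 µg/mL
Css,min = Css,max × e^(−kτ) = 162.5 × 0.6394 ≈ 104 µg/mL

104 µg/mL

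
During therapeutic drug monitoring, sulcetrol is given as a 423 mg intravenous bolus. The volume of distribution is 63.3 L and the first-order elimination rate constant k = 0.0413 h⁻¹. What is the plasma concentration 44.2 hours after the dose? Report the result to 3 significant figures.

C₀ = dose / V = 423 / 63.3 = 6.682 µg/mL
C(t) = C₀ e^(−kt) = 6.682 × e^(−0.04130 × 44.2) = 6.682 × e^(−1.825) = 6.682 × 0.1611 ≈ 1.08 µg/mL

1.08 µg/mL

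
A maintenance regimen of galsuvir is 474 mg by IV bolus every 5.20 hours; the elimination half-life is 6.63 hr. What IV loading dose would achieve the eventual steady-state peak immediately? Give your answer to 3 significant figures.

k = ln 2 / 6.63 = 0.1045 hr⁻¹
Accumulation ratio R = 1 / (1 − e^(−kτ)) = 1 / (1 − e^(−0.1045×5.20)) = 1 / (1 − 0.5806) = 2.385
Loading dose = maintenance dose × R = 474 × 2.385 ≈ 1130 mg

1130 mg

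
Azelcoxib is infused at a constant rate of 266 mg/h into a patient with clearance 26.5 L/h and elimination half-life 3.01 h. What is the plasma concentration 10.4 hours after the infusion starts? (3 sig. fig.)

9.12 µg/mL

Css = rate / CL = 266 / 26.5 = 10.04 µg/mL
k = ln 2 / 3.01 = 0.2303 h⁻¹
C(t) = Css (1 − e^(−kt)) = 10.04 × (1 − e^(−2.395)) = 10.04 × 0.9088 ≈ 9.12 µg/mL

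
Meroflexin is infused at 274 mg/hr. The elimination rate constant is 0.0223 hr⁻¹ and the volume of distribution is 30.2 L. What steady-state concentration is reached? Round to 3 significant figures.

CL = k · V = 0.0223 × 30.2 = 0.6735 L/hr
Css = rate / CL = 274 / 0.6735 ≈ 407 mg/L

407 mg/L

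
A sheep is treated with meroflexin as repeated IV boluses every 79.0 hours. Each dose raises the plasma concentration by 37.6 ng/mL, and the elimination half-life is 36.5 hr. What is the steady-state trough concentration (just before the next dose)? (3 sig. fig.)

k = ln 2 / 36.5 = 0.01899 hr⁻¹
Fraction remaining after one interval: e^(−kτ) = e^(−0.01899 × 79.0) = 0.2231
R = 1 / (1 − 0.2231) = 1.287
Css,max = 37.6 × 1.287 = 48.40 ng/mL
Css,min = Css,max × e^(−kτ) = 48.40 × 0.2231 ≈ 10.8 ng/mL

10.8 ng/mL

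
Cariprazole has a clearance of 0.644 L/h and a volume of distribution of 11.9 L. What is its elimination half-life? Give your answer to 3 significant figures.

12.8 hours

k = CL / V = 0.644 / 11.9 = 0.05412 h⁻¹
t½ = ln 2 / k = ln 2 / 0.05412 ≈ 12.8 hours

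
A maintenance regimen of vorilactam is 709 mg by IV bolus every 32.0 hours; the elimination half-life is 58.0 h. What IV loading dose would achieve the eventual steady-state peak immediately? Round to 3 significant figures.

2230 mg

k = ln 2 / 58.0 = 0.01195 h⁻¹
Accumulation ratio R = 1 / (1 − e^(−kτ)) = 1 / (1 − e^(−0.01195×32.0)) = 1 / (1 − 0.6822) = 3.147
Loading dose = maintenance dose × R = 709 × 3.147 ≈ 2230 mg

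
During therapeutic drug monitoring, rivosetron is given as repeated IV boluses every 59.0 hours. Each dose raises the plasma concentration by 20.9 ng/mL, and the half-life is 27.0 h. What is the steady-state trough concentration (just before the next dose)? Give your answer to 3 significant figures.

5.89 ng/mL

k = ln 2 / 27.0 = 0.02567 h⁻¹
Fraction remaining after one interval: e^(−kτ) = e^(−0.02567 × 59.0) = 0.2199
R = 1 / (1 − 0.2199) = 1.282
Css,max = 20.9 × 1.282 = 26.79 ng/mL
Css,min = Css,max × e^(−kτ) = 26.79 × 0.2199 ≈ 5.89 ng/mL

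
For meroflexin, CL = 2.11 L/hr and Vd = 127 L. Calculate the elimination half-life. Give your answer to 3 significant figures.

41.7 hours

k = CL / V = 2.11 / 127 = 0.01661 hr⁻¹
t½ = ln 2 / k = ln 2 / 0.01661 ≈ 41.7 hours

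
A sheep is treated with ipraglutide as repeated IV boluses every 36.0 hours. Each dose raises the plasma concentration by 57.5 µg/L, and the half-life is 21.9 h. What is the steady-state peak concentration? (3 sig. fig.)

k = ln 2 / 21.9 = 0.03165 h⁻¹
Fraction remaining after one interval: e^(−kτ) = e^(−0.03165 × 36.0) = 0.3200
R = 1 / (1 − 0.3200) = 1.471
Css,max = 57.5 × 1.471 ≈ 84.6 µg/L

84.6 µg/L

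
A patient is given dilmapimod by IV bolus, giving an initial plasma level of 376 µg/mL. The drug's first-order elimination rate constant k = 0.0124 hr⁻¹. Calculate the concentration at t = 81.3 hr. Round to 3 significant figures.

137 µg/mL

C(t) = C₀ e^(−kt) = 376 × e^(−0.01240 × 81.3) = 376 × e^(−1.008) = 376 × 0.3649 ≈ 137 µg/mL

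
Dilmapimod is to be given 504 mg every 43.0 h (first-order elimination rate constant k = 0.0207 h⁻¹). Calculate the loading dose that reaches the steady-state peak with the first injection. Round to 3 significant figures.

Accumulation ratio R = 1 / (1 − e^(−kτ)) = 1 / (1 − e^(−0.02070×43.0)) = 1 / (1 − 0.4106) = 1.697
Loading dose = maintenance dose × R = 504 × 1.697 ≈ 855 mg

855 mg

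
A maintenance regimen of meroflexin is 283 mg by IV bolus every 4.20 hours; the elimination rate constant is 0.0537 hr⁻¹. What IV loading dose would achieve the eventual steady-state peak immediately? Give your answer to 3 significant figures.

1400 mg

Accumulation ratio R = 1 / (1 − e^(−kτ)) = 1 / (1 − e^(−0.05370×4.20)) = 1 / (1 − 0.7981) = 4.953
Loading dose = maintenance dose × R = 283 × 4.953 ≈ 1400 mg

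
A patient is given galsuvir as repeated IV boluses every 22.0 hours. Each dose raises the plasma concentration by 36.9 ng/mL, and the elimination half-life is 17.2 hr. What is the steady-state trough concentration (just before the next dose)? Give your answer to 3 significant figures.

25.9 ng/mL

k = ln 2 / 17.2 = 0.04030 hr⁻¹
Fraction remaining after one interval: e^(−kτ) = e^(−0.04030 × 22.0) = 0.4121
R = 1 / (1 − 0.4121) = 1.701
Css,max = 36.9 × 1.701 = 62.76 ng/mL
Css,min = Css,max × e^(−kτ) = 62.76 × 0.4121 ≈ 25.9 ng/mL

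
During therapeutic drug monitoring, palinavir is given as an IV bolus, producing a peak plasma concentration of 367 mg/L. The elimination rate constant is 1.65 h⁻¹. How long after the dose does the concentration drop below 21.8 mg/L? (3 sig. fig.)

1.71 hours

C(t) = C₀ e^(−kt)  ⇒  t = ln(C₀/C) / k
t = ln(367/21.8) / 1.650 = 2.823 / 1.650 ≈ 1.71 hours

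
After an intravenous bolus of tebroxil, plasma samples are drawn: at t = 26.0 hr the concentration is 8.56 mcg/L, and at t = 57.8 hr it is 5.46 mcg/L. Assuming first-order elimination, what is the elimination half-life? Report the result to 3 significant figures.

49.0 hours

k = ln(C₁/C₂) / (t₂ − t₁) = ln(8.56/5.46) / (57.8 − 26.0)
  = 0.4497 / 31.80 = 0.01414 hr⁻¹
t½ = ln 2 / k = ln 2 / 0.01414 ≈ 49.0 hours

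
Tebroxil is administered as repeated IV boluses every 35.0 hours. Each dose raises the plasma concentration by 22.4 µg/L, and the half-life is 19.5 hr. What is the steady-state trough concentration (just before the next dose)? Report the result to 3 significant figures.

k = ln 2 / 19.5 = 0.03555 hr⁻¹
Fraction remaining after one interval: e^(−kτ) = e^(−0.03555 × 35.0) = 0.2882
R = 1 / (1 − 0.2882) = 1.405
Css,max = 22.4 × 1.405 = 31.47 µg/L
Css,min = Css,max × e^(−kτ) = 31.47 × 0.2882 ≈ 9.07 µg/L

9.07 µg/L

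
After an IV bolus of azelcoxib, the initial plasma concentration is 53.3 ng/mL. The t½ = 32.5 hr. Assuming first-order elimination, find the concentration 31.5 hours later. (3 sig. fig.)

k = ln 2 / 32.5 = 0.02133 hr⁻¹
31.5 hr is 0.9692 half-lives, so C = 53.3 × (1/2)^0.9692 = 53.3 × 0.5108 ≈ 27.2 ng/mL

27.2 ng/mL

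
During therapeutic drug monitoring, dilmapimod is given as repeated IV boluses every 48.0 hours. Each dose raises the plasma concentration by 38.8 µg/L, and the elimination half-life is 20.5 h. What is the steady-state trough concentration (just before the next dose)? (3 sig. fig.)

9.54 µg/L

k = ln 2 / 20.5 = 0.03381 h⁻¹
Fraction remaining after one interval: e^(−kτ) = e^(−0.03381 × 48.0) = 0.1973
R = 1 / (1 − 0.1973) = 1.246
Css,max = 38.8 × 1.246 = 48.34 µg/L
Css,min = Css,max × e^(−kτ) = 48.34 × 0.1973 ≈ 9.54 µg/L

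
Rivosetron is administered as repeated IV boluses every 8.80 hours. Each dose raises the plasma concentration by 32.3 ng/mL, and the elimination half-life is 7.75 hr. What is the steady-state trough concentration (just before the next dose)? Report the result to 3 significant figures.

27.0 ng/mL

k = ln 2 / 7.75 = 0.08944 hr⁻¹
Fraction remaining after one interval: e^(−kτ) = e^(−0.08944 × 8.80) = 0.4552
R = 1 / (1 − 0.4552) = 1.835
Css,max = 32.3 × 1.835 = 59.29 ng/mL
Css,min = Css,max × e^(−kτ) = 59.29 × 0.4552 ≈ 27.0 ng/mL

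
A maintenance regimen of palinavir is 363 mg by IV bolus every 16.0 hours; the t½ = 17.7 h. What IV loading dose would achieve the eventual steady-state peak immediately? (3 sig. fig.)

k = ln 2 / 17.7 = 0.03916 h⁻¹
Accumulation ratio R = 1 / (1 − e^(−kτ)) = 1 / (1 − e^(−0.03916×16.0)) = 1 / (1 − 0.5344) = 2.148
Loading dose = maintenance dose × R = 363 × 2.148 ≈ 780 mg

780 mg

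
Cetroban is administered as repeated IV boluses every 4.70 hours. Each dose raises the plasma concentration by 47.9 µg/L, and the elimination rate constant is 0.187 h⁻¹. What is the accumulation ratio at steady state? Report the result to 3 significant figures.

1.71

Fraction remaining after one interval: e^(−kτ) = e^(−0.1870 × 4.70) = 0.4152
R = 1 / (1 − 0.4152) = 1 / 0.5848 ≈ 1.71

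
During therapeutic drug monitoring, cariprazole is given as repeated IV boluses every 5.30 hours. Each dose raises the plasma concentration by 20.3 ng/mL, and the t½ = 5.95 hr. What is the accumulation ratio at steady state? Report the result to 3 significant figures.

2.17

k = ln 2 / 5.95 = 0.1165 hr⁻¹
Fraction remaining after one interval: e^(−kτ) = e^(−0.1165 × 5.30) = 0.5393
R = 1 / (1 − 0.5393) = 1 / 0.4607 ≈ 2.17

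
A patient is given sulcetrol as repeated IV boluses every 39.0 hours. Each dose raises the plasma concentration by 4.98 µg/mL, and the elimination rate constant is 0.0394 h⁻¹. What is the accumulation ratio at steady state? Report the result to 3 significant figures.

1.27

Fraction remaining after one interval: e^(−kτ) = e^(−0.03940 × 39.0) = 0.2151
R = 1 / (1 − 0.2151) = 1 / 0.7849 ≈ 1.27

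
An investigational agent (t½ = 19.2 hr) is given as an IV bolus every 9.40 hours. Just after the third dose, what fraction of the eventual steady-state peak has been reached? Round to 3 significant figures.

k = ln 2 / 19.2 = 0.03610 hr⁻¹
f_n = 1 − e^(−nkτ) = 1 − e^(−3 × 0.03610 × 9.40) = 1 − e^(−1.018) = 1 − 0.3613 ≈ 0.639

0.639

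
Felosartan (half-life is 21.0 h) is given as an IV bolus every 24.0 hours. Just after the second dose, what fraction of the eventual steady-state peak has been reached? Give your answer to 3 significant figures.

0.795

k = ln 2 / 21.0 = 0.03301 h⁻¹
f_n = 1 − e^(−nkτ) = 1 − e^(−2 × 0.03301 × 24.0) = 1 − e^(−1.584) = 1 − 0.2051 ≈ 0.795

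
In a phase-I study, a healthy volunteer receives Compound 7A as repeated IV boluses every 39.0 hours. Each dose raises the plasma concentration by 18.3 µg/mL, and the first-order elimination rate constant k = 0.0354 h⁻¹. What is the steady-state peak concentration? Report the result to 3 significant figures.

24.4 µg/mL

Fraction remaining after one interval: e^(−kτ) = e^(−0.03540 × 39.0) = 0.2514
R = 1 / (1 − 0.2514) = 1.336
Css,max = 18.3 × 1.336 ≈ 24.4 µg/mL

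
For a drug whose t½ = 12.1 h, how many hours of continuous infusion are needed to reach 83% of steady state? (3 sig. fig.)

k = ln 2 / 12.1 = 0.05728 h⁻¹
f = 1 − e^(−kt)  ⇒  t = −ln(1 − f) / k
t = −ln(1 − 0.83) / 0.05728 = 1.772 / 0.05728 ≈ 30.9 hours

30.9 hours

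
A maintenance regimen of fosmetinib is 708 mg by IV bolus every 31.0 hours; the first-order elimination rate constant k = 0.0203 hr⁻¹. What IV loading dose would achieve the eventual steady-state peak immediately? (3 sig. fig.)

Accumulation ratio R = 1 / (1 − e^(−kτ)) = 1 / (1 − e^(−0.02030×31.0)) = 1 / (1 − 0.5330) = 2.141
Loading dose = maintenance dose × R = 708 × 2.141 ≈ 1520 mg

1520 mg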